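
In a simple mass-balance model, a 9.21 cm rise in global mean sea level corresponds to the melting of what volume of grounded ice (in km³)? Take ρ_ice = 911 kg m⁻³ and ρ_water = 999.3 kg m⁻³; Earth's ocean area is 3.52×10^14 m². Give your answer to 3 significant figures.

≈ 3.56×10^4 km³

Required water volume = Δh × A = 0.0921 m × 3.52×10^14 m² = 3.242×10^13 m³ = 3.242×10^4 km³.
Ice volume = water volume × ρ_w/ρ_ice = 3.242×10^4 × 999.3/911 = 3.56×10^4 km³.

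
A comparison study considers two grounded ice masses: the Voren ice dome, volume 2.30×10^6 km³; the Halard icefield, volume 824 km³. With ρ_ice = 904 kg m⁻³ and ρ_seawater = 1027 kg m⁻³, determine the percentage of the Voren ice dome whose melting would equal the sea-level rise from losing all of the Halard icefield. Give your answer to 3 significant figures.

≈ 0.0358 %

Equal sea-level rise means equal mass of meltwater, i.e. equal mass of ice lost.
Ice mass of Halard: 7.449×10^14 kg; ice mass of Voren: 2.079×10^18 kg.
Fraction required = 7.449×10^14 / 2.079×10^18 = 3.58×10^-4 → 0.0358 %.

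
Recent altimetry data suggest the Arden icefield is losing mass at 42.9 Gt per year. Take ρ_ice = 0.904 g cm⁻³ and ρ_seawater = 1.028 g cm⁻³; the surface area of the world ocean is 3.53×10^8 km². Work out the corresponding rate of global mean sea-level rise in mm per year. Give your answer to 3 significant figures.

ρ_w = 1.028 g cm⁻³ = 1028 kg m⁻³. Annual water volume added = 42.9 Gt / ρ_w = 4.290×10^13 kg / 1028 kg m⁻³ = 4.173×10^10 m³.
Δh per year = 4.173×10^10 / 3.53×10^14 = 1.18×10^-4 m = 0.118 mm.

≈ 0.118 mm/yr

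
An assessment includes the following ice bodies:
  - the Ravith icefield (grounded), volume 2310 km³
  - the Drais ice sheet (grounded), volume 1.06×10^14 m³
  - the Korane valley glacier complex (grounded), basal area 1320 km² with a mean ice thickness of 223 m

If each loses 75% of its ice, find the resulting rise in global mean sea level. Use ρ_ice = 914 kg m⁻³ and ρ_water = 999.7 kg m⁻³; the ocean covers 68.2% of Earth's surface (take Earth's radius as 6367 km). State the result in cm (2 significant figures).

≈ 21 cm

Ravith: 0.75 × 2310 km³ × (914/999.7) = 1584 km³ of water.
Drais: 0.75 × 1.06×10^14 m³ × (914/999.7) = 7.268×10^13 m³ of water.
Korane: ice volume = 1320 km² × 223 m = 294.4 km³; 0.75 × 294.4 × (914/999.7) = 201.8 km³ of water.
Total added water ≈ 7.447×10^13 m³ over 3.47×10^14 m² → Δh = 0.214 m = 21 cm.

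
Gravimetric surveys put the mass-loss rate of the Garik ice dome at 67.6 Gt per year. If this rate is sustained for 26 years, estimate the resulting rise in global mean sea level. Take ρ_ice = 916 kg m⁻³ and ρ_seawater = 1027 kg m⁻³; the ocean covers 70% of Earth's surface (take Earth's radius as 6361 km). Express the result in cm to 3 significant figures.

≈ 0.481 cm

Total mass lost = 67.6 Gt/yr × 26 yr = 1758 Gt = 1.758×10^15 kg.
ρ_w = 1027 kg m⁻³, so water volume = 1.758×10^15 / 1027 = 1.711×10^12 m³.
Δh = 1.711×10^12 / 3.56×10^14 = 4.81×10^-3 m = 0.481 cm.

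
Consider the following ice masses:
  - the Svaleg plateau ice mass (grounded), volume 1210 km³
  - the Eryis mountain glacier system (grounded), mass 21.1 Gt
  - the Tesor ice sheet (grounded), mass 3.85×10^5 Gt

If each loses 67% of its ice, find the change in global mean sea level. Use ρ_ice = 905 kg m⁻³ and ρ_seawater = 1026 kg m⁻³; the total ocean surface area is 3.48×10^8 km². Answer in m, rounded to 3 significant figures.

Svaleg: 0.67 × 1210 km³ × (905/1026) = 715.1 km³ of water.
Eryis: 0.67 × 21.1 Gt = 1.414×10^13 kg; dividing by ρ_w = 1026 kg m⁻³ gives 1.378×10^10 m³ of water.
Tesor: 0.67 × 3.85×10^5 Gt = 2.580×10^17 kg; dividing by ρ_w = 1026 kg m⁻³ gives 2.514×10^14 m³ of water.
Total added water ≈ 2.521×10^14 m³ over 3.48×10^14 m² → Δh = 0.725 m.

≈ 0.725 m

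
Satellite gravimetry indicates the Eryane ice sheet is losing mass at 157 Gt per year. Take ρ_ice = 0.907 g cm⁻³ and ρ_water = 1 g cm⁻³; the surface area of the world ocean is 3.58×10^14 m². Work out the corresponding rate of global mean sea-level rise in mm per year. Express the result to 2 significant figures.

≈ 0.44 mm/yr

ρ_w = 1 g cm⁻³ = 1000 kg m⁻³. Annual water volume added = 157 Gt / ρ_w = 1.570×10^14 kg / 1000 kg m⁻³ = 1.570×10^11 m³.
Δh per year = 1.570×10^11 / 3.58×10^14 = 4.39×10^-4 m = 0.44 mm.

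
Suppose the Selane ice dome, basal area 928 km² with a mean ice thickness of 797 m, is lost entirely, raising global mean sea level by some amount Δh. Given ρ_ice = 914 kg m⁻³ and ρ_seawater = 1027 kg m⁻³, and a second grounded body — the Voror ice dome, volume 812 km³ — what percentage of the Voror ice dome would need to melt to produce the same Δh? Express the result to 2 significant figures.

≈ 91 %

Equal sea-level rise means equal mass of meltwater, i.e. equal mass of ice lost.
Ice mass of Selane: 6.760×10^14 kg; ice mass of Voror: 7.422×10^14 kg.
Fraction required = 6.760×10^14 / 7.422×10^14 = 0.911 → 91 %.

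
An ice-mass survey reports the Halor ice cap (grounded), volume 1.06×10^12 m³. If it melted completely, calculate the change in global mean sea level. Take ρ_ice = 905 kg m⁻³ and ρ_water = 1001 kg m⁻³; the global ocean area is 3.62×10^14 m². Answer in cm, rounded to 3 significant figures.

Halor: 1.06×10^12 m³ × (905/1001) = 9.583×10^11 m³ of water.
Spread over 3.62×10^14 m² of ocean, Δh = 9.583×10^11 / 3.62×10^14 = 2.65×10^-3 m = 0.265 cm.

≈ 0.265 cm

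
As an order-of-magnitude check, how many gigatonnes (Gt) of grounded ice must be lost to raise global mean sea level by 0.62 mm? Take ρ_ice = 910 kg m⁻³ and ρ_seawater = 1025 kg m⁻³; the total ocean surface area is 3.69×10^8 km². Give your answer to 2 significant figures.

Required water volume = Δh × A = 0.00062 m × 3.69×10^14 m² = 2.288×10^11 m³.
ρ_w = 1025 kg m⁻³, so the mass of water = 2.288×10^11 m³ × 1025 kg m⁻³ = 2.345×10^14 kg = 230 Gt (and the same mass of ice, by conservation).

≈ 230 Gt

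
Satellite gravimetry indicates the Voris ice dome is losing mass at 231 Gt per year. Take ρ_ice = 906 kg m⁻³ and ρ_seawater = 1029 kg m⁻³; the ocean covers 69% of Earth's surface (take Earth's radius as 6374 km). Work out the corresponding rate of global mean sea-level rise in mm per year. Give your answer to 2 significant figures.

≈ 0.64 mm/yr

ρ_w = 1029 kg m⁻³. Annual water volume added = 231 Gt / ρ_w = 2.310×10^14 kg / 1029 kg m⁻³ = 2.245×10^11 m³.
Δh per year = 2.245×10^11 / 3.52×10^14 = 6.37×10^-4 m = 0.64 mm.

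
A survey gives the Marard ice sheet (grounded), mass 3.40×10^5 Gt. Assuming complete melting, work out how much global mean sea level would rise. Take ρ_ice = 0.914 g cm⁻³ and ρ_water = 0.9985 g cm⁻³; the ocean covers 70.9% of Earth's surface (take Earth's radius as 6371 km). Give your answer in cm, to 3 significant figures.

Marard: 3.40×10^5 Gt = 3.400×10^17 kg; dividing by ρ_w = 0.9985 g cm⁻³ = 998.5 kg m⁻³ gives 3.405×10^14 m³ of water.
Spread over 3.62×10^14 m² of ocean, Δh = 3.405×10^14 / 3.62×10^14 = 0.942 m = 94.2 cm.

≈ 94.2 cm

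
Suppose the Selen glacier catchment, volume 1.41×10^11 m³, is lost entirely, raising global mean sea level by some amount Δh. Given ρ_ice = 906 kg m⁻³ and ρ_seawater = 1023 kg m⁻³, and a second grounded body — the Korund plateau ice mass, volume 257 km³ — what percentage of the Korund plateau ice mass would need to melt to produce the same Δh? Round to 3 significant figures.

≈ 54.9 %

Equal sea-level rise means equal mass of meltwater, i.e. equal mass of ice lost.
Ice mass of Selen: 1.277×10^14 kg; ice mass of Korund: 2.328×10^14 kg.
Fraction required = 1.277×10^14 / 2.328×10^14 = 0.549 → 54.9 %.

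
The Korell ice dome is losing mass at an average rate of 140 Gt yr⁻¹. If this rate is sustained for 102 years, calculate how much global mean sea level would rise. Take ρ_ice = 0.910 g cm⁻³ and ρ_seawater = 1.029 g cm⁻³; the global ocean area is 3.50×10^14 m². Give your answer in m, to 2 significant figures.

Total mass lost = 140 Gt/yr × 102 yr = 1.428×10^4 Gt = 1.428×10^16 kg.
ρ_w = 1.029 g cm⁻³ = 1029 kg m⁻³, so water volume = 1.428×10^16 / 1029 = 1.388×10^13 m³.
Δh = 1.388×10^13 / 3.50×10^14 = 0.0397 m.

≈ 0.040 m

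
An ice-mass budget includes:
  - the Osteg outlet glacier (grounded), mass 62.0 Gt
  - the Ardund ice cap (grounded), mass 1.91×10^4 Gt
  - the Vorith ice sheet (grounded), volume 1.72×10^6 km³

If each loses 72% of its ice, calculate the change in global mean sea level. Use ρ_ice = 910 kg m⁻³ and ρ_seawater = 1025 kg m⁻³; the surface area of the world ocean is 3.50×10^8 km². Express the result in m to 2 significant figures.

Osteg: 0.72 × 62.0 Gt = 4.464×10^13 kg; dividing by ρ_w = 1025 kg m⁻³ gives 4.355×10^10 m³ of water.
Ardund: 0.72 × 1.91×10^4 Gt = 1.375×10^16 kg; dividing by ρ_w = 1025 kg m⁻³ gives 1.342×10^13 m³ of water.
Vorith: 0.72 × 1.72×10^6 km³ × (910/1025) = 1.099×10^6 km³ of water.
Total added water ≈ 1.113×10^15 m³ over 3.50×10^14 m² → Δh = 3.18 m.

≈ 3.2 m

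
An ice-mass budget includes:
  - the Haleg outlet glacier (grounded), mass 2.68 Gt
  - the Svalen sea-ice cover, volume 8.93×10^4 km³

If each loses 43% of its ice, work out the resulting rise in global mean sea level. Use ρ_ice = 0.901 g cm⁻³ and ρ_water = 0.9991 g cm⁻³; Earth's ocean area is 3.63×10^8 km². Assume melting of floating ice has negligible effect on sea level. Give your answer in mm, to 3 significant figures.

≈ 3.18×10^-3 mm

Haleg: 0.43 × 2.68 Gt = 1.152×10^12 kg; dividing by ρ_w = 0.9991 g cm⁻³ = 999.1 kg m⁻³ gives 1.153×10^9 m³ of water.
The Svalen sea-ice cover is floating and already displaces its own weight of water, so its melt adds essentially nothing to sea level.
Total added water ≈ 1.153×10^9 m³ over 3.63×10^14 m² → Δh = 3.18×10^-6 m = 3.18×10^-3 mm.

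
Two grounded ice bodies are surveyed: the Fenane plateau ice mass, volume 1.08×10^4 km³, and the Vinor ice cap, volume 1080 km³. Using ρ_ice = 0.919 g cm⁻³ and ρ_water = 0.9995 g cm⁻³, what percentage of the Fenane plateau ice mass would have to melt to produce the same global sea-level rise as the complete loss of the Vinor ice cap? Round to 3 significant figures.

Equal sea-level rise means equal mass of meltwater, i.e. equal mass of ice lost.
Ice mass of Vinor: 9.925×10^14 kg; ice mass of Fenane: 9.925×10^15 kg.
Fraction required = 9.925×10^14 / 9.925×10^15 = 0.100 → 10.0 %.

≈ 10.0 %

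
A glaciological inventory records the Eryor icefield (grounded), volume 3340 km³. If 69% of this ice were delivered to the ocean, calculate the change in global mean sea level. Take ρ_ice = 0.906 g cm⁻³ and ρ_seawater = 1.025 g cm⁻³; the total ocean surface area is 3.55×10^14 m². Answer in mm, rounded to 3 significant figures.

≈ 5.74 mm

Eryor: 0.69 × 3340 km³ × (906/1025) = 2037 km³ of water.
Spread over 3.55×10^14 m² of ocean, Δh = 2.037×10^12 / 3.55×10^14 = 5.74×10^-3 m = 5.74 mm.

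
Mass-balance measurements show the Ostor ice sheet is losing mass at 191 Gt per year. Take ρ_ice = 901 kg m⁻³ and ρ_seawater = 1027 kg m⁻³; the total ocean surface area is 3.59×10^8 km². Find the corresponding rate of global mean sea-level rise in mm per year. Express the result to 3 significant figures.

≈ 0.518 mm/yr

ρ_w = 1027 kg m⁻³. Annual water volume added = 191 Gt / ρ_w = 1.910×10^14 kg / 1027 kg m⁻³ = 1.860×10^11 m³.
Δh per year = 1.860×10^11 / 3.59×10^14 = 5.18×10^-4 m = 0.518 mm.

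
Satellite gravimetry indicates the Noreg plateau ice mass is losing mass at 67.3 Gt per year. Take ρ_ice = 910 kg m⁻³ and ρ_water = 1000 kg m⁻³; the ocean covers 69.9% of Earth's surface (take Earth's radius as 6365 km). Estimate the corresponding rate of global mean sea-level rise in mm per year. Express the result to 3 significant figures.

≈ 0.189 mm/yr

ρ_w = 1000 kg m⁻³. Annual water volume added = 67.3 Gt / ρ_w = 6.730×10^13 kg / 1000 kg m⁻³ = 6.730×10^10 m³.
Δh per year = 6.730×10^10 / 3.56×10^14 = 1.89×10^-4 m = 0.189 mm.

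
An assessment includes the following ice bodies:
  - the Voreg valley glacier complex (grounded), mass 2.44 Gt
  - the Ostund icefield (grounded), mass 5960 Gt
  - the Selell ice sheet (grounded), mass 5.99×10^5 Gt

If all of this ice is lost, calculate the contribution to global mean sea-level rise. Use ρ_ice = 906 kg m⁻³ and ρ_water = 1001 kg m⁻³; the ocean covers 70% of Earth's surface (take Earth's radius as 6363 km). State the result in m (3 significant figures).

Voreg: 2.44 Gt = 2.440×10^12 kg; dividing by ρ_w = 1001 kg m⁻³ gives 2.438×10^9 m³ of water.
Ostund: 5960 Gt = 5.960×10^15 kg; dividing by ρ_w = 1001 kg m⁻³ gives 5.954×10^12 m³ of water.
Selell: 5.99×10^5 Gt = 5.990×10^17 kg; dividing by ρ_w = 1001 kg m⁻³ gives 5.984×10^14 m³ of water.
Total added water ≈ 6.044×10^14 m³ over 3.56×10^14 m² → Δh = 1.70 m.

≈ 1.70 m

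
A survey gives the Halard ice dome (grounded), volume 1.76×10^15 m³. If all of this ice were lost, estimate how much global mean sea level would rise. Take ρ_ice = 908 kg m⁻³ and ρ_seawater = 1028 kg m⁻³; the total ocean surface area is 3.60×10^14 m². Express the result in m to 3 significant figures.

≈ 4.32 m

Halard: 1.76×10^15 m³ × (908/1028) = 1.555×10^15 m³ of water.
Spread over 3.60×10^14 m² of ocean, Δh = 1.555×10^15 / 3.60×10^14 = 4.32 m.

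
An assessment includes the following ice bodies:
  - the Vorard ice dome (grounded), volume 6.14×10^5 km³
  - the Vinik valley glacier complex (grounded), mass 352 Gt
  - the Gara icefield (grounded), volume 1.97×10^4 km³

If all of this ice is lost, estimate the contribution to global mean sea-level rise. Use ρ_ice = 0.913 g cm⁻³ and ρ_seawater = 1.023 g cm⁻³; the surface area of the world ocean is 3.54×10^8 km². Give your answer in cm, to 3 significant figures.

Vorard: 6.14×10^5 km³ × (913/1023) = 5.480×10^5 km³ of water.
Vinik: 352 Gt = 3.520×10^14 kg; dividing by ρ_w = 1.023 g cm⁻³ = 1023 kg m⁻³ gives 3.441×10^11 m³ of water.
Gara: 1.97×10^4 km³ × (913/1023) = 1.758×10^4 km³ of water.
Total added water ≈ 5.659×10^14 m³ over 3.54×10^14 m² → Δh = 1.60 m = 160 cm.

≈ 160 cm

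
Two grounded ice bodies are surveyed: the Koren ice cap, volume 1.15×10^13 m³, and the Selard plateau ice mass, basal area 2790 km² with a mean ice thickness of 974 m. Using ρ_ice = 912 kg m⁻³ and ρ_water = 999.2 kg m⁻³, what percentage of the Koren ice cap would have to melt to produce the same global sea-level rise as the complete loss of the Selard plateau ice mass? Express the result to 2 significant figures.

≈ 24 %

Equal sea-level rise means equal mass of meltwater, i.e. equal mass of ice lost.
Ice mass of Selard: 2.478×10^15 kg; ice mass of Koren: 1.049×10^16 kg.
Fraction required = 2.478×10^15 / 1.049×10^16 = 0.236 → 24 %.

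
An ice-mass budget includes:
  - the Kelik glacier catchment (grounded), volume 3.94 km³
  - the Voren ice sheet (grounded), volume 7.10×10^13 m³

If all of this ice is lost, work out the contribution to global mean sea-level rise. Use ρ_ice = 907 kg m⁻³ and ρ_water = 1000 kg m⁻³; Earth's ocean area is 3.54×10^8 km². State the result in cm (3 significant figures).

≈ 18.2 cm

Kelik: 3.94 km³ × (907/1000) = 3.574 km³ of water.
Voren: 7.10×10^13 m³ × (907/1000) = 6.440×10^13 m³ of water.
Total added water ≈ 6.440×10^13 m³ over 3.54×10^14 m² → Δh = 0.182 m = 18.2 cm.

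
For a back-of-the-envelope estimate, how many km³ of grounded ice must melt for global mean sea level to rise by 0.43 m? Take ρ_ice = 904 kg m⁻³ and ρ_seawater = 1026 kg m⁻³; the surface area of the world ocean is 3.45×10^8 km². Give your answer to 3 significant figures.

Required water volume = Δh × A = 0.43 m × 3.45×10^14 m² = 1.484×10^14 m³ = 1.484×10^5 km³.
Ice volume = water volume × ρ_w/ρ_ice = 1.484×10^5 × 1026/904 = 1.68×10^5 km³.

≈ 1.68×10^5 km³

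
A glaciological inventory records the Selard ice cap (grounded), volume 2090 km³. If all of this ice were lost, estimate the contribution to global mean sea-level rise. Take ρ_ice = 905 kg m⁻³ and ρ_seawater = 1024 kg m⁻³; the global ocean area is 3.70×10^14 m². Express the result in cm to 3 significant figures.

Selard: 2090 km³ × (905/1024) = 1847 km³ of water.
Spread over 3.70×10^14 m² of ocean, Δh = 1.847×10^12 / 3.70×10^14 = 4.99×10^-3 m = 0.499 cm.

≈ 0.499 cm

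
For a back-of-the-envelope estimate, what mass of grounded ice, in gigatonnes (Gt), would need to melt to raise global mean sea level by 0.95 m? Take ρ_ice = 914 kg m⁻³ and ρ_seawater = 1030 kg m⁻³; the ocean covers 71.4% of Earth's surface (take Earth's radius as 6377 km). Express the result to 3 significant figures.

Required water volume = Δh × A = 0.95 m × 3.65×10^14 m² = 3.466×10^14 m³.
ρ_w = 1030 kg m⁻³, so the mass of water = 3.466×10^14 m³ × 1030 kg m⁻³ = 3.570×10^17 kg = 3.57×10^5 Gt (and the same mass of ice, by conservation).

≈ 3.57×10^5 Gt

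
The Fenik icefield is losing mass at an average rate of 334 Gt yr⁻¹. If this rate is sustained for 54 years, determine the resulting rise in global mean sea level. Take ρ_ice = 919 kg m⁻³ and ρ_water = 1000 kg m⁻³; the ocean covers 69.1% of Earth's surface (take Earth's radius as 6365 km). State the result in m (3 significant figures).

Total mass lost = 334 Gt/yr × 54 yr = 1.804×10^4 Gt = 1.804×10^16 kg.
ρ_w = 1000 kg m⁻³, so water volume = 1.804×10^16 / 1000 = 1.804×10^13 m³.
Δh = 1.804×10^13 / 3.52×10^14 = 0.0513 m.

≈ 0.0513 m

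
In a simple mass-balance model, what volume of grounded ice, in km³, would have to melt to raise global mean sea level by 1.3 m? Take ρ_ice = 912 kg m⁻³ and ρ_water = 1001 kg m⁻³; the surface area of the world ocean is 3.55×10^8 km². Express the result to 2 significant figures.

Required water volume = Δh × A = 1.3 m × 3.55×10^14 m² = 4.615×10^14 m³ = 4.615×10^5 km³.
Ice volume = water volume × ρ_w/ρ_ice = 4.615×10^5 × 1001/912 = 5.1×10^5 km³.

≈ 5.1×10^5 km³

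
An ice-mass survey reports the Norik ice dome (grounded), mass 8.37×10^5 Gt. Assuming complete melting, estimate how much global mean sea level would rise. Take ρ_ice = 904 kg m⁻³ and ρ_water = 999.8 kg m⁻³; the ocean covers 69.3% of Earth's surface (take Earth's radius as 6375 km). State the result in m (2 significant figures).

≈ 2.4 m

Norik: 8.37×10^5 Gt = 8.370×10^17 kg; dividing by ρ_w = 999.8 kg m⁻³ gives 8.372×10^14 m³ of water.
Spread over 3.54×10^14 m² of ocean, Δh = 8.372×10^14 / 3.54×10^14 = 2.37 m.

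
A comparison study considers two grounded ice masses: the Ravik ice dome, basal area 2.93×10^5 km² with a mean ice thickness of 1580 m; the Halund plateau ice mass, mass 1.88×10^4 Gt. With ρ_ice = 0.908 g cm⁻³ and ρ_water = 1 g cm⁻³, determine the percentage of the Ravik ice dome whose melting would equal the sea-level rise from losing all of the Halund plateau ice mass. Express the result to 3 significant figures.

Equal sea-level rise means equal mass of meltwater, i.e. equal mass of ice lost.
Ice mass of Halund: 1.880×10^16 kg; ice mass of Ravik: 4.203×10^17 kg.
Fraction required = 1.880×10^16 / 4.203×10^17 = 0.0447 → 4.47 %.

≈ 4.47 %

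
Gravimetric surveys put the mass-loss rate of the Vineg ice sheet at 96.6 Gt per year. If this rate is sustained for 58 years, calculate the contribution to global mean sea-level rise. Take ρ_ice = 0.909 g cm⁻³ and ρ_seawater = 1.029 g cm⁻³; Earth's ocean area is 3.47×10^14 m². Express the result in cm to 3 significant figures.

Total mass lost = 96.6 Gt/yr × 58 yr = 5603 Gt = 5.603×10^15 kg.
ρ_w = 1.029 g cm⁻³ = 1029 kg m⁻³, so water volume = 5.603×10^15 / 1029 = 5.445×10^12 m³.
Δh = 5.445×10^12 / 3.47×10^14 = 0.0157 m = 1.57 cm.

≈ 1.57 cm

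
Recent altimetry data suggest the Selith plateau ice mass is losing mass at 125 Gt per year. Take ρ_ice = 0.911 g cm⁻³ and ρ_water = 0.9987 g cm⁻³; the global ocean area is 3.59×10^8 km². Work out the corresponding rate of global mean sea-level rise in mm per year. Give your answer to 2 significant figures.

ρ_w = 0.9987 g cm⁻³ = 998.7 kg m⁻³. Annual water volume added = 125 Gt / ρ_w = 1.250×10^14 kg / 998.7 kg m⁻³ = 1.252×10^11 m³.
Δh per year = 1.252×10^11 / 3.59×10^14 = 3.49×10^-4 m = 0.35 mm.

≈ 0.35 mm/yr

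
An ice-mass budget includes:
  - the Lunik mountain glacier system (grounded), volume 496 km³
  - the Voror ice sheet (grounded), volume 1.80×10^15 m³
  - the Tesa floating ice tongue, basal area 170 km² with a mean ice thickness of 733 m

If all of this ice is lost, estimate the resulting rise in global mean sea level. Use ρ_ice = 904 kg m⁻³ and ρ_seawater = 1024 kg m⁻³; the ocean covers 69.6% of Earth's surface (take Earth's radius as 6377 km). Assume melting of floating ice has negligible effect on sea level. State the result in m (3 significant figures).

Lunik: 496 km³ × (904/1024) = 437.9 km³ of water.
Voror: 1.80×10^15 m³ × (904/1024) = 1.589×10^15 m³ of water.
The Tesa floating ice tongue is floating and already displaces its own weight of water, so its melt adds essentially nothing to sea level.
Total added water ≈ 1.590×10^15 m³ over 3.56×10^14 m² → Δh = 4.47 m.

≈ 4.47 m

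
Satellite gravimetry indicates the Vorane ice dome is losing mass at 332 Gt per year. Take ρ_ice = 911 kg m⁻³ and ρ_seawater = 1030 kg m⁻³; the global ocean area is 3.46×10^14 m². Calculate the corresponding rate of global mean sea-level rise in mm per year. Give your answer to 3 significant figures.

ρ_w = 1030 kg m⁻³. Annual water volume added = 332 Gt / ρ_w = 3.320×10^14 kg / 1030 kg m⁻³ = 3.223×10^11 m³.
Δh per year = 3.223×10^11 / 3.46×10^14 = 9.32×10^-4 m = 0.932 mm.

≈ 0.932 mm/yr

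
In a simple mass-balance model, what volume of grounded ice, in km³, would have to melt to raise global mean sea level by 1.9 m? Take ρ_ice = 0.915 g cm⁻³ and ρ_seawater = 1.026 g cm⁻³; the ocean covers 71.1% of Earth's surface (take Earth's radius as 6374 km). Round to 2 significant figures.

Required water volume = Δh × A = 1.9 m × 3.63×10^14 m² = 6.897×10^14 m³ = 6.897×10^5 km³.
Ice volume = water volume × ρ_w/ρ_ice = 6.897×10^5 × 1026/915 = 7.7×10^5 km³.

≈ 7.7×10^5 km³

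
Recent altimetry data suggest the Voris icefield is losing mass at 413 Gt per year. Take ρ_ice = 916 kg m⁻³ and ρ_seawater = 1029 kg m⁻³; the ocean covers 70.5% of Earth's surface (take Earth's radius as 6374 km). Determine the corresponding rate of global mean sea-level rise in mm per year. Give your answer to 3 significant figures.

≈ 1.12 mm/yr

ρ_w = 1029 kg m⁻³. Annual water volume added = 413 Gt / ρ_w = 4.130×10^14 kg / 1029 kg m⁻³ = 4.014×10^11 m³.
Δh per year = 4.014×10^11 / 3.60×10^14 = 1.12×10^-3 m = 1.12 mm.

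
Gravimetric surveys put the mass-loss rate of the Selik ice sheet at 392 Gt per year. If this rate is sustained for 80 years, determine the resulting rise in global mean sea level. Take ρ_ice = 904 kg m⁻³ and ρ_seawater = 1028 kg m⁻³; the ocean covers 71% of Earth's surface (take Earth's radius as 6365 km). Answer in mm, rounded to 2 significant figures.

Total mass lost = 392 Gt/yr × 80 yr = 3.136×10^4 Gt = 3.136×10^16 kg.
ρ_w = 1028 kg m⁻³, so water volume = 3.136×10^16 / 1028 = 3.051×10^13 m³.
Δh = 3.051×10^13 / 3.61×10^14 = 0.0844 m = 84 mm.

≈ 84 mm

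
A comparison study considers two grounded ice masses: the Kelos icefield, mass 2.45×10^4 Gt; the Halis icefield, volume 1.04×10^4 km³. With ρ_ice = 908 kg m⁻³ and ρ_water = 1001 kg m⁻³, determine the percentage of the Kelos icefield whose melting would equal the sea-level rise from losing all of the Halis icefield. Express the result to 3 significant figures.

Equal sea-level rise means equal mass of meltwater, i.e. equal mass of ice lost.
Ice mass of Halis: 9.443×10^15 kg; ice mass of Kelos: 2.450×10^16 kg.
Fraction required = 9.443×10^15 / 2.450×10^16 = 0.385 → 38.5 %.

≈ 38.5 %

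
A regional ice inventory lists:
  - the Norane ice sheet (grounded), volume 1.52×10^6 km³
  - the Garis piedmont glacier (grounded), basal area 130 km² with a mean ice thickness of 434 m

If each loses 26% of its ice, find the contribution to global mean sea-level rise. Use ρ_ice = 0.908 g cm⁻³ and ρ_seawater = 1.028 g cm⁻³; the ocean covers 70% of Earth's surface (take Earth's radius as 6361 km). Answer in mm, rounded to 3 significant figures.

≈ 981 mm

Norane: 0.26 × 1.52×10^6 km³ × (908/1028) = 3.491×10^5 km³ of water.
Garis: ice volume = 130 km² × 434 m = 56.42 km³; 0.26 × 56.42 × (908/1028) = 12.96 km³ of water.
Total added water ≈ 3.491×10^14 m³ over 3.56×10^14 m² → Δh = 0.981 m = 981 mm.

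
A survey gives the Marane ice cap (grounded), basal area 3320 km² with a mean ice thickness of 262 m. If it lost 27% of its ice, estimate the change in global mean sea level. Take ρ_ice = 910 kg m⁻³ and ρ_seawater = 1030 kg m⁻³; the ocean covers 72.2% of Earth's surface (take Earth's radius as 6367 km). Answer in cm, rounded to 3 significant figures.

Marane: ice volume = 3320 km² × 262 m = 869.8 km³; 0.27 × 869.8 × (910/1030) = 207.5 km³ of water.
Spread over 3.68×10^14 m² of ocean, Δh = 2.075×10^11 / 3.68×10^14 = 5.64×10^-4 m = 0.0564 cm.

≈ 0.0564 cm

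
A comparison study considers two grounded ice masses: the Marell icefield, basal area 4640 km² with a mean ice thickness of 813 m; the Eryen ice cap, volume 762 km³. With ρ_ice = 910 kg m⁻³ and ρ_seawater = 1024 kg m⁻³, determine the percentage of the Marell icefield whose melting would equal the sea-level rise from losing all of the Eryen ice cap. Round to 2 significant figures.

Equal sea-level rise means equal mass of meltwater, i.e. equal mass of ice lost.
Ice mass of Eryen: 6.934×10^14 kg; ice mass of Marell: 3.433×10^15 kg.
Fraction required = 6.934×10^14 / 3.433×10^15 = 0.202 → 20 %.

≈ 20 %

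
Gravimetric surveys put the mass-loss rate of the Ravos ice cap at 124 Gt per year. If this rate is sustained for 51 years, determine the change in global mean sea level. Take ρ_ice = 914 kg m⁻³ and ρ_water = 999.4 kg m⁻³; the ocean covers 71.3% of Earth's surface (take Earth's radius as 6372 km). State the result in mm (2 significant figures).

Total mass lost = 124 Gt/yr × 51 yr = 6324 Gt = 6.324×10^15 kg.
ρ_w = 999.4 kg m⁻³, so water volume = 6.324×10^15 / 999.4 = 6.328×10^12 m³.
Δh = 6.328×10^12 / 3.64×10^14 = 0.0174 m = 17 mm.

≈ 17 mm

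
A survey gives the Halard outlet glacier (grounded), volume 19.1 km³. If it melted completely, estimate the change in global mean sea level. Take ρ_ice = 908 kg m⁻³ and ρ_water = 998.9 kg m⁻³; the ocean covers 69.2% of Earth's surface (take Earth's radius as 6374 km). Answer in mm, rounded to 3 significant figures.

Halard: 19.1 km³ × (908/998.9) = 17.36 km³ of water.
Spread over 3.53×10^14 m² of ocean, Δh = 1.736×10^10 / 3.53×10^14 = 4.91×10^-5 m = 0.0491 mm.

≈ 0.0491 mm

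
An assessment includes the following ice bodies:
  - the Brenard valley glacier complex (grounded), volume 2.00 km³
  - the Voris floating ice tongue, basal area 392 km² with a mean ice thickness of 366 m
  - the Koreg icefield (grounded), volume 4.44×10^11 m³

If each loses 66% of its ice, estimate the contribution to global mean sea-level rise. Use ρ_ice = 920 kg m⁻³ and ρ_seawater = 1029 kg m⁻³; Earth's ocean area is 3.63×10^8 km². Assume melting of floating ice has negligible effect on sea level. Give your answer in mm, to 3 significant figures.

Brenard: 0.66 × 2.00 km³ × (920/1029) = 1.180 km³ of water.
The Voris floating ice tongue is floating and already displaces its own weight of water, so its melt adds essentially nothing to sea level.
Koreg: 0.66 × 4.44×10^11 m³ × (920/1029) = 2.620×10^11 m³ of water.
Total added water ≈ 2.632×10^11 m³ over 3.63×10^14 m² → Δh = 7.25×10^-4 m = 0.725 mm.

≈ 0.725 mm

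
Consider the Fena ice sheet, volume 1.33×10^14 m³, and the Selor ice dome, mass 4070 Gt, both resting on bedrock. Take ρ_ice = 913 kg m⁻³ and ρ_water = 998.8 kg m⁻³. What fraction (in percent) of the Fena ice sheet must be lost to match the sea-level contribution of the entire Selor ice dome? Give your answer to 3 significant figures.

Equal sea-level rise means equal mass of meltwater, i.e. equal mass of ice lost.
Ice mass of Selor: 4.070×10^15 kg; ice mass of Fena: 1.214×10^17 kg.
Fraction required = 4.070×10^15 / 1.214×10^17 = 0.0335 → 3.35 %.

≈ 3.35 %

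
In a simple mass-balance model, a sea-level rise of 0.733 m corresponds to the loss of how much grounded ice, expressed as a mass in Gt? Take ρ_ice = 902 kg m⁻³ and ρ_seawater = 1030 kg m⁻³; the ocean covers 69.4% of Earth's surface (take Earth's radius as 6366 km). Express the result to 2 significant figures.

Required water volume = Δh × A = 0.733 m × 3.53×10^14 m² = 2.591×10^14 m³.
ρ_w = 1030 kg m⁻³, so the mass of water = 2.591×10^14 m³ × 1030 kg m⁻³ = 2.668×10^17 kg = 2.7×10^5 Gt (and the same mass of ice, by conservation).

≈ 2.7×10^5 Gt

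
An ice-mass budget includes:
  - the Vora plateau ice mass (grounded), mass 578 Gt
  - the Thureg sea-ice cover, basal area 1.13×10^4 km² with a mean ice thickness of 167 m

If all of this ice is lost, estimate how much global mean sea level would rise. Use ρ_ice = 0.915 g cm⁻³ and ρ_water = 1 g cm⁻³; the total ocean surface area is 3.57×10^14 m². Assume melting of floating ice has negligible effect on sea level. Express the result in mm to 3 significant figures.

≈ 1.62 mm

Vora: 578 Gt = 5.780×10^14 kg; dividing by ρ_w = 1 g cm⁻³ = 1000 kg m⁻³ gives 5.780×10^11 m³ of water.
The Thureg sea-ice cover is floating and already displaces its own weight of water, so its melt adds essentially nothing to sea level.
Total added water ≈ 5.780×10^11 m³ over 3.57×10^14 m² → Δh = 1.62×10^-3 m = 1.62 mm.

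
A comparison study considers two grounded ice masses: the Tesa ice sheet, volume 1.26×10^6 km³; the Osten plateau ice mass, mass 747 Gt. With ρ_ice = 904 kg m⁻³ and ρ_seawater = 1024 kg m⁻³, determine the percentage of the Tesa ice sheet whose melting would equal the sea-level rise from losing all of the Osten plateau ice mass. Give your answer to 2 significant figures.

≈ 0.066 %

Equal sea-level rise means equal mass of meltwater, i.e. equal mass of ice lost.
Ice mass of Osten: 7.470×10^14 kg; ice mass of Tesa: 1.139×10^18 kg.
Fraction required = 7.470×10^14 / 1.139×10^18 = 6.56×10^-4 → 0.066 %.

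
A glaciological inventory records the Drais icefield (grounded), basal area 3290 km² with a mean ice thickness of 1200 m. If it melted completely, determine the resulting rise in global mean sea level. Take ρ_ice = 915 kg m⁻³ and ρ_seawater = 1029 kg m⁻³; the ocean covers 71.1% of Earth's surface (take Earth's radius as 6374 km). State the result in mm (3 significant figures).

Drais: ice volume = 3290 km² × 1200 m = 3948 km³; 3948 × (915/1029) = 3511 km³ of water.
Spread over 3.63×10^14 m² of ocean, Δh = 3.511×10^12 / 3.63×10^14 = 9.67×10^-3 m = 9.67 mm.

≈ 9.67 mm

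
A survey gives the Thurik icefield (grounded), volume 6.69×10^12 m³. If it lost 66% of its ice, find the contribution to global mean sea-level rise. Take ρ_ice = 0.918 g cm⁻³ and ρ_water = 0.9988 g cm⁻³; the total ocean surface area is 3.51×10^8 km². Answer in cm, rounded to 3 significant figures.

≈ 1.16 cm

Thurik: 0.66 × 6.69×10^12 m³ × (918/998.8) = 4.058×10^12 m³ of water.
Spread over 3.51×10^14 m² of ocean, Δh = 4.058×10^12 / 3.51×10^14 = 0.0116 m = 1.16 cm.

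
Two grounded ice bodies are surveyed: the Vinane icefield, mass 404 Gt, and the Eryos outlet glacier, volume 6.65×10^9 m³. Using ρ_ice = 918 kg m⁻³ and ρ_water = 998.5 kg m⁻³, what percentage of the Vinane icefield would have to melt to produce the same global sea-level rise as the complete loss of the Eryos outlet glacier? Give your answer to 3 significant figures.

Equal sea-level rise means equal mass of meltwater, i.e. equal mass of ice lost.
Ice mass of Eryos: 6.105×10^12 kg; ice mass of Vinane: 4.040×10^14 kg.
Fraction required = 6.105×10^12 / 4.040×10^14 = 0.0151 → 1.51 %.

≈ 1.51 %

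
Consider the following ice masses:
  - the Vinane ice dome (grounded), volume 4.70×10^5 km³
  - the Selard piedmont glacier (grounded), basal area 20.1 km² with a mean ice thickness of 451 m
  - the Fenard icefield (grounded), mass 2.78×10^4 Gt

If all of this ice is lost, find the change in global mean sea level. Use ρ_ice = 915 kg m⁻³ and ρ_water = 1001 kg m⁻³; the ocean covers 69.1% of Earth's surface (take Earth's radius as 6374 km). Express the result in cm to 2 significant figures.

Vinane: 4.70×10^5 km³ × (915/1001) = 4.296×10^5 km³ of water.
Selard: ice volume = 20.1 km² × 451 m = 9.065 km³; 9.065 × (915/1001) = 8.286 km³ of water.
Fenard: 2.78×10^4 Gt = 2.780×10^16 kg; dividing by ρ_w = 1001 kg m⁻³ gives 2.777×10^13 m³ of water.
Total added water ≈ 4.574×10^14 m³ over 3.53×10^14 m² → Δh = 1.30 m = 130 cm.

≈ 130 cm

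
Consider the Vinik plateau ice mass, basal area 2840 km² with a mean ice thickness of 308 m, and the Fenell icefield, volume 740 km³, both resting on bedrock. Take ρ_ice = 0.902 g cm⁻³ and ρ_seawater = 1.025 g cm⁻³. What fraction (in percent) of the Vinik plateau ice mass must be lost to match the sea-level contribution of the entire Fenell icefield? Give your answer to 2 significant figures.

≈ 85 %

Equal sea-level rise means equal mass of meltwater, i.e. equal mass of ice lost.
Ice mass of Fenell: 6.675×10^14 kg; ice mass of Vinik: 7.890×10^14 kg.
Fraction required = 6.675×10^14 / 7.890×10^14 = 0.846 → 85 %.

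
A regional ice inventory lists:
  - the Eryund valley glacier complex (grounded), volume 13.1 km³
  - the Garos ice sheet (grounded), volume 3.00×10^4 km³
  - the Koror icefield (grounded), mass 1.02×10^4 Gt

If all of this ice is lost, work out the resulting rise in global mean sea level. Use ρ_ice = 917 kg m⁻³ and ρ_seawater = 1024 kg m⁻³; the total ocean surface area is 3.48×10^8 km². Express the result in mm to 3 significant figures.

≈ 106 mm

Eryund: 13.1 km³ × (917/1024) = 11.73 km³ of water.
Garos: 3.00×10^4 km³ × (917/1024) = 2.687×10^4 km³ of water.
Koror: 1.02×10^4 Gt = 1.020×10^16 kg; dividing by ρ_w = 1024 kg m⁻³ gives 9.961×10^12 m³ of water.
Total added water ≈ 3.684×10^13 m³ over 3.48×10^14 m² → Δh = 0.106 m = 106 mm.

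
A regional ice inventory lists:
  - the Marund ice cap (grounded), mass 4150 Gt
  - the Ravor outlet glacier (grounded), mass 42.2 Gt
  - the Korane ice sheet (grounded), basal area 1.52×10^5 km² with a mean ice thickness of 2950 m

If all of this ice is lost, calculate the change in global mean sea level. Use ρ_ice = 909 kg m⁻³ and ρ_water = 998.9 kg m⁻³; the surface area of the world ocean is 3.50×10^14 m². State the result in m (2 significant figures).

Marund: 4150 Gt = 4.150×10^15 kg; dividing by ρ_w = 998.9 kg m⁻³ gives 4.155×10^12 m³ of water.
Ravor: 42.2 Gt = 4.220×10^13 kg; dividing by ρ_w = 998.9 kg m⁻³ gives 4.225×10^10 m³ of water.
Korane: ice volume = 1.52×10^5 km² × 2950 m = 4.484×10^5 km³; 4.484×10^5 × (909/998.9) = 4.080×10^5 km³ of water.
Total added water ≈ 4.122×10^14 m³ over 3.50×10^14 m² → Δh = 1.18 m.

≈ 1.2 m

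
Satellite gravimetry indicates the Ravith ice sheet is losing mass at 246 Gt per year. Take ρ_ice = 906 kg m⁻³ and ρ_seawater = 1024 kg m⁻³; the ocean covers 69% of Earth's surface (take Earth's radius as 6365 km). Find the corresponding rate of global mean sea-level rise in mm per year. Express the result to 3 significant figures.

ρ_w = 1024 kg m⁻³. Annual water volume added = 246 Gt / ρ_w = 2.460×10^14 kg / 1024 kg m⁻³ = 2.402×10^11 m³.
Δh per year = 2.402×10^11 / 3.51×10^14 = 6.84×10^-4 m = 0.684 mm.

≈ 0.684 mm/yr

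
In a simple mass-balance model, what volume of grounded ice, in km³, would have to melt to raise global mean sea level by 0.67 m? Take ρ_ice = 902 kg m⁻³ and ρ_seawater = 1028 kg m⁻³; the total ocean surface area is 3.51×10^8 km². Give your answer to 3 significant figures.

≈ 2.68×10^5 km³

Required water volume = Δh × A = 0.67 m × 3.51×10^14 m² = 2.352×10^14 m³ = 2.352×10^5 km³.
Ice volume = water volume × ρ_w/ρ_ice = 2.352×10^5 × 1028/902 = 2.68×10^5 km³.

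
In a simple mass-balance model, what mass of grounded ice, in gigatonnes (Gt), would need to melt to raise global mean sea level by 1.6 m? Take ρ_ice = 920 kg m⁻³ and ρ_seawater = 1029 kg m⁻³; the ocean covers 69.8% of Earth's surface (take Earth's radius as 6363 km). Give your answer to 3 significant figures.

Required water volume = Δh × A = 1.6 m × 3.55×10^14 m² = 5.682×10^14 m³.
ρ_w = 1029 kg m⁻³, so the mass of water = 5.682×10^14 m³ × 1029 kg m⁻³ = 5.847×10^17 kg = 5.85×10^5 Gt (and the same mass of ice, by conservation).

≈ 5.85×10^5 Gt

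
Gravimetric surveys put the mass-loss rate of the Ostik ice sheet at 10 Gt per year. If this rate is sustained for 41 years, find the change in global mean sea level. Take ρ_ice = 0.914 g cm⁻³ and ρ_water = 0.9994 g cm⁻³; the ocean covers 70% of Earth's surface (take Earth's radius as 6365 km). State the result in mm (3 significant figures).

Total mass lost = 10 Gt/yr × 41 yr = 410.0 Gt = 4.100×10^14 kg.
ρ_w = 0.9994 g cm⁻³ = 999.4 kg m⁻³, so water volume = 4.100×10^14 / 999.4 = 4.102×10^11 m³.
Δh = 4.102×10^11 / 3.56×10^14 = 1.15×10^-3 m = 1.15 mm.

≈ 1.15 mm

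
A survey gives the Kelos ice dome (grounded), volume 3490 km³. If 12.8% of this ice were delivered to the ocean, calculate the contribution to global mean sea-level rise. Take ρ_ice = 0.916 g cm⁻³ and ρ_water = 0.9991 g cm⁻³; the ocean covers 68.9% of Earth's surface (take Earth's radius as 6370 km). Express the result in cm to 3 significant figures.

Kelos: 0.128 × 3490 km³ × (916/999.1) = 409.6 km³ of water.
Spread over 3.51×10^14 m² of ocean, Δh = 4.096×10^11 / 3.51×10^14 = 1.17×10^-3 m = 0.117 cm.

≈ 0.117 cm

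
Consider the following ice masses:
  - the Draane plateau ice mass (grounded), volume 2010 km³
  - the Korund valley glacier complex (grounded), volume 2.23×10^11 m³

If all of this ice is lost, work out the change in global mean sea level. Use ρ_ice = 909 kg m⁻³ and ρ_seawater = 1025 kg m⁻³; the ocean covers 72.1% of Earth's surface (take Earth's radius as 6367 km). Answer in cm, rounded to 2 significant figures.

≈ 0.54 cm

Draane: 2010 km³ × (909/1025) = 1783 km³ of water.
Korund: 2.23×10^11 m³ × (909/1025) = 1.978×10^11 m³ of water.
Total added water ≈ 1.980×10^12 m³ over 3.67×10^14 m² → Δh = 5.39×10^-3 m = 0.54 cm.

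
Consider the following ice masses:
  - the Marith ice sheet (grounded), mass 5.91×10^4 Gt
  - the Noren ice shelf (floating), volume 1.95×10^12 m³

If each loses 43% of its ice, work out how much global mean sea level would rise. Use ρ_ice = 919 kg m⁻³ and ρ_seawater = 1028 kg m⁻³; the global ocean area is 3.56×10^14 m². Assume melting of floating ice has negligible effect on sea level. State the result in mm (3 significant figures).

≈ 69.4 mm

Marith: 0.43 × 5.91×10^4 Gt = 2.541×10^16 kg; dividing by ρ_w = 1028 kg m⁻³ gives 2.472×10^13 m³ of water.
The Noren ice shelf is floating and already displaces its own weight of water, so its melt adds essentially nothing to sea level.
Total added water ≈ 2.472×10^13 m³ over 3.56×10^14 m² → Δh = 0.0694 m = 69.4 mm.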